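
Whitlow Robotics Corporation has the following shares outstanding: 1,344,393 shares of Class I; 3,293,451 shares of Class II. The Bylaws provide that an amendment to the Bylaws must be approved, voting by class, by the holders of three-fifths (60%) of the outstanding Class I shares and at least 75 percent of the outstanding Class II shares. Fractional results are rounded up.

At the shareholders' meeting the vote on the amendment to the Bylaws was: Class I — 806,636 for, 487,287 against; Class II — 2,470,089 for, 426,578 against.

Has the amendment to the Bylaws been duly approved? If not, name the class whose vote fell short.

Approved — every class gave the required vote.

Class I: 3/5 of 1344393 = 806635.80, rounded up to 806636; 806,636 required, 806,636 in favor — approved.
Class II: 3/4 of 3293451 = 2470088.25, rounded up to 2470089; 2,470,089 required, 2,470,089 in favor — approved.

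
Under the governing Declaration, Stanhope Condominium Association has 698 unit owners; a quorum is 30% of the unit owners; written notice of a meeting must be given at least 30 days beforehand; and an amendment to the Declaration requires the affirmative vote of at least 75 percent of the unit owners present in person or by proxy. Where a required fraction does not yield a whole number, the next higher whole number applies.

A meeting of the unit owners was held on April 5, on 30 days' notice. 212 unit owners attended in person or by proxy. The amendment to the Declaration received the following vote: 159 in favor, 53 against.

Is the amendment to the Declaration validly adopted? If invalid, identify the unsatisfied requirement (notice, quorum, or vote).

Notice: 30 days given; 30 required. Satisfied.
Quorum: 30% of 698 = 209.40, rounded up to 210; 212 present. Satisfied.
Vote: requires three-fourths of those present (212); 3/4 of 212 = 159, so 159 needed; 159 in favor. Satisfied.

Valid — all requirements satisfied.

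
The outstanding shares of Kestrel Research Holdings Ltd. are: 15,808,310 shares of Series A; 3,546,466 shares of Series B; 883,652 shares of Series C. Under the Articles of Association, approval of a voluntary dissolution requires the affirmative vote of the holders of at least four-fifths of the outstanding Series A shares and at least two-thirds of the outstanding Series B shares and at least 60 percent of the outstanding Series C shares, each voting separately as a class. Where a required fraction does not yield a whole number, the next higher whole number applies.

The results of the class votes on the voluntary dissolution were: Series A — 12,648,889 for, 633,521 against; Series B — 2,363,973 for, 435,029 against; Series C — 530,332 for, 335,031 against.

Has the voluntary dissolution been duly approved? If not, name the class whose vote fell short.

Series A: 4/5 of 15808310 = 12646648; 12,646,648 required, 12,648,889 in favor — approved.
Series B: 2/3 of 3546466 = 2364310.67, rounded up to 2364311; 2,364,311 required, 2,363,973 in favor — not approved.
Series C: 3/5 of 883652 = 530191.20, rounded up to 530192; 530,192 required, 530,332 in favor — approved.

Not approved — the Series B shares did not give the required vote.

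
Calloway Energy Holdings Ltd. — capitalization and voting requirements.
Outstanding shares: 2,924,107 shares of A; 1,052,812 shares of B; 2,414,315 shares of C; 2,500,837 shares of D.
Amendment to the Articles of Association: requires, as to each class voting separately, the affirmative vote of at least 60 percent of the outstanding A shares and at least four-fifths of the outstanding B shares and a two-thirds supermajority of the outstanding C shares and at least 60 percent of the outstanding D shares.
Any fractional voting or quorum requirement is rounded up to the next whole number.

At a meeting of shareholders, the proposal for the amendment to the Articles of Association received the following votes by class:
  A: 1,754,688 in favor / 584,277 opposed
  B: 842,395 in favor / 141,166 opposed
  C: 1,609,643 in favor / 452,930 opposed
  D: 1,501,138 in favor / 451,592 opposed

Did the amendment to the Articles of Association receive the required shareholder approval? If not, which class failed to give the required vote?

A: 3/5 of 2924107 = 1754464.20, rounded up to 1754465; 1,754,465 required, 1,754,688 in favor — approved.
B: 4/5 of 1052812 = 842249.60, rounded up to 842250; 842,250 required, 842,395 in favor — approved.
C: 2/3 of 2414315 = 1609543.33, rounded up to 1609544; 1,609,544 required, 1,609,643 in favor — approved.
D: 3/5 of 2500837 = 1500502.20, rounded up to 1500503; 1,500,503 required, 1,501,138 in favor — approved.

Approved — every class gave the required vote.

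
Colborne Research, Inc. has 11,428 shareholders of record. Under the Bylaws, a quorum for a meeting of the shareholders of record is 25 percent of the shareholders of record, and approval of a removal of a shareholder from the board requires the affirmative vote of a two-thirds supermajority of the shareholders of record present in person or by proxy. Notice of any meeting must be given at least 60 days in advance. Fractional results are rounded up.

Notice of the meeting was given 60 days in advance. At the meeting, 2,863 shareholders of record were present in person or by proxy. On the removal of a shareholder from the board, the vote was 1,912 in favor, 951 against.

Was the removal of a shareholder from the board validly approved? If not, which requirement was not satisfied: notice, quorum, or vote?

Notice: 60 days given; 60 required. Satisfied.
Quorum: 25% of 11,428 = 2,857; 2,863 present. Satisfied.
Vote: requires two-thirds of those present (2,863); 2/3 of 2863 = 1908.67, rounded up to 1909, so 1,909 needed; 1,912 in favor. Satisfied.

Valid — all requirements satisfied.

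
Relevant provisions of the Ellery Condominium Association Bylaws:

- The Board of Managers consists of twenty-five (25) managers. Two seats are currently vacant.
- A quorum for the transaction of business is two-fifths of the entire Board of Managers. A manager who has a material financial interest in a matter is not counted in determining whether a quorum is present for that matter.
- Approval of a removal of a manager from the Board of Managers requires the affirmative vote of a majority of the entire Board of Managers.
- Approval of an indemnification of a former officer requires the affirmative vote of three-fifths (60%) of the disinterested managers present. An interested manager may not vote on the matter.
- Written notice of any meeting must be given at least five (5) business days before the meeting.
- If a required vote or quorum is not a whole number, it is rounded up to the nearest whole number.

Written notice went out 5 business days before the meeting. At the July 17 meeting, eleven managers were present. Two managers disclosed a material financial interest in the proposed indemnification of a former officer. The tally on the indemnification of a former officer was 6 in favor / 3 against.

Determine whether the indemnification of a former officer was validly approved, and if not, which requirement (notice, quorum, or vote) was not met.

Invalid — quorum requirement not satisfied.

Notice: 5 business days given; 5 required (5 ≥ 5). Satisfied.
Quorum: 11 present, but the 2 interested managers do not count, leaving 9. Quorum is 10. Not satisfied.
Vote: the indemnification of a former officer requires three-fifths of the disinterested managers present (11 − 2 = 9). 3/5 of 9 = 5.40, rounded up to 6, so 6 affirmative votes are needed; 6 voted in favor. Satisfied. (Moot — without a quorum no business can be validly transacted.)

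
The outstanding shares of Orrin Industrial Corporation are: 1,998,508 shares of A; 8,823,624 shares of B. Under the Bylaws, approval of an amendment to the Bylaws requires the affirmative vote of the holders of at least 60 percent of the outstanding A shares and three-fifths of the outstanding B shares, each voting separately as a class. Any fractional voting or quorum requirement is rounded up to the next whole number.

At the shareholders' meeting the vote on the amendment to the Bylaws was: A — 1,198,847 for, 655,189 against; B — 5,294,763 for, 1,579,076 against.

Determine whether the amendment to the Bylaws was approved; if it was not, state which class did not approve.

Not approved — the A shares did not give the required vote.

A: 3/5 of 1998508 = 1199104.80, rounded up to 1199105; 1,199,105 required, 1,198,847 in favor — not approved.
B: 3/5 of 8823624 = 5294174.40, rounded up to 5294175; 5,294,175 required, 5,294,763 in favor — approved.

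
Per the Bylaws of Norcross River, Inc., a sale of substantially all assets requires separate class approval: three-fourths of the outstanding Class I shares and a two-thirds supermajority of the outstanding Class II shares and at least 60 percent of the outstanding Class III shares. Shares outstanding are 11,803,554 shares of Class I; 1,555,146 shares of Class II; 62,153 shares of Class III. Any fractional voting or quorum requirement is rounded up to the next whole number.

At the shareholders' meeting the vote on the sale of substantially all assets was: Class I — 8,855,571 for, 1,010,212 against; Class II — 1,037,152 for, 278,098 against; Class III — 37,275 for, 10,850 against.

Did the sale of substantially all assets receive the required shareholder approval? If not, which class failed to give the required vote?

Class I: 3/4 of 11803554 = 8852665.50, rounded up to 8852666; 8,852,666 required, 8,855,571 in favor — approved.
Class II: 2/3 of 1555146 = 1036764; 1,036,764 required, 1,037,152 in favor — approved.
Class III: 3/5 of 62153 = 37291.80, rounded up to 37292; 37,292 required, 37,275 in favor — not approved.

Not approved — the Class III shares did not give the required vote.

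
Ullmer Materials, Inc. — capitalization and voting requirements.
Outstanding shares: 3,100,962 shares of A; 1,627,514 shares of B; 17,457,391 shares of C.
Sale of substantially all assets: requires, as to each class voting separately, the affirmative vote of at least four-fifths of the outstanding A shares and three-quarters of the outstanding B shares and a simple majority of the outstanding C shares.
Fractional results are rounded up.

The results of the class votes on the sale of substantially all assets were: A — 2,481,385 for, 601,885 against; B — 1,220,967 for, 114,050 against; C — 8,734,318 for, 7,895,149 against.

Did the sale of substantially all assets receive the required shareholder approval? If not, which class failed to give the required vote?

A: 4/5 of 3100962 = 2480769.60, rounded up to 2480770; 2,480,770 required, 2,481,385 in favor — approved.
B: 3/4 of 1627514 = 1220635.50, rounded up to 1220636; 1,220,636 required, 1,220,967 in favor — approved.
C: a majority of 17457391 is 8728696; 8,728,696 required, 8,734,318 in favor — approved.

Approved — every class gave the required vote.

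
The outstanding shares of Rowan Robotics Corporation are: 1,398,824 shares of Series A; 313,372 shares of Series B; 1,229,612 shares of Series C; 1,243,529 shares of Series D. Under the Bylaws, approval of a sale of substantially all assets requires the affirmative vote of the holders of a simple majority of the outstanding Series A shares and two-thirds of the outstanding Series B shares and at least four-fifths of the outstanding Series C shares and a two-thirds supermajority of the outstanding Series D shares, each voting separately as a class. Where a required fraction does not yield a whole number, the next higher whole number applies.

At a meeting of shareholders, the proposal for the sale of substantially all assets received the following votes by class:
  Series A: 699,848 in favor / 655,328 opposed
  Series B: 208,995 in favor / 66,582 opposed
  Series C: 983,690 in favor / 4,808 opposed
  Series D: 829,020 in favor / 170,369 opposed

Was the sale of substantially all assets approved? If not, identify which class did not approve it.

Approved — every class gave the required vote.

Series A: a majority of 1398824 is 699413; 699,413 required, 699,848 in favor — approved.
Series B: 2/3 of 313372 = 208914.67, rounded up to 208915; 208,915 required, 208,995 in favor — approved.
Series C: 4/5 of 1229612 = 983689.60, rounded up to 983690; 983,690 required, 983,690 in favor — approved.
Series D: 2/3 of 1243529 = 829019.33, rounded up to 829020; 829,020 required, 829,020 in favor — approved.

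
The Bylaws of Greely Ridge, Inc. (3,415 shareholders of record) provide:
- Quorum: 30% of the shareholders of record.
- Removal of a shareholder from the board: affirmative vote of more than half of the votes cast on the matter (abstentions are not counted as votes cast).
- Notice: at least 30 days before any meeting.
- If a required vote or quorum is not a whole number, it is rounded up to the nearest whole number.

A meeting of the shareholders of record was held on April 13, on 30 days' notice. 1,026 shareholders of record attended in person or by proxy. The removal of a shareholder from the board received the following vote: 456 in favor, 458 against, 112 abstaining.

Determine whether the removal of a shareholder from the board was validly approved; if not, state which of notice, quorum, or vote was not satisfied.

Invalid — vote requirement not satisfied.

Notice: 30 days given; 30 required. Satisfied.
Quorum: 30% of 3,415 = 1,024.50, rounded up to 1,025; 1,026 present. Satisfied.
Vote: requires a majority of the votes cast (1,026 − 112 abstaining = 914); a majority of 914 is 458, so 458 needed; 456 in favor. Not satisfied.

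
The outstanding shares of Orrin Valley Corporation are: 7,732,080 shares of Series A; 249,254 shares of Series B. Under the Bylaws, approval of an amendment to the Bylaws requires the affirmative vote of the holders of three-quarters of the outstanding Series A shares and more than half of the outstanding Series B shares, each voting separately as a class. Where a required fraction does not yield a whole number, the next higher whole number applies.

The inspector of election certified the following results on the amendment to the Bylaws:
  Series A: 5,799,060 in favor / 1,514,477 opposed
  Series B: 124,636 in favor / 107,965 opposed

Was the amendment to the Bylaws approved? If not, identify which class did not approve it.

Approved — every class gave the required vote.

Series A: 3/4 of 7732080 = 5799060; 5,799,060 required, 5,799,060 in favor — approved.
Series B: a majority of 249254 is 124628; 124,628 required, 124,636 in favor — approved.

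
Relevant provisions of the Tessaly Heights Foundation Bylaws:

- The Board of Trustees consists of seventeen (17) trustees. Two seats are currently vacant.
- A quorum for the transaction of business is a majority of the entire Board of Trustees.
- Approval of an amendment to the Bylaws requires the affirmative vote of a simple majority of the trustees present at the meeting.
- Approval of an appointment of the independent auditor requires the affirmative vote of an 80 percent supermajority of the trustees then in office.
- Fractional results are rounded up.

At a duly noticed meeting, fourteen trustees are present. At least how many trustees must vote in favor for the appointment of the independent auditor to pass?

12

The appointment of the independent auditor requires four-fifths of the trustees then in office (15).
4/5 of 15 = 12.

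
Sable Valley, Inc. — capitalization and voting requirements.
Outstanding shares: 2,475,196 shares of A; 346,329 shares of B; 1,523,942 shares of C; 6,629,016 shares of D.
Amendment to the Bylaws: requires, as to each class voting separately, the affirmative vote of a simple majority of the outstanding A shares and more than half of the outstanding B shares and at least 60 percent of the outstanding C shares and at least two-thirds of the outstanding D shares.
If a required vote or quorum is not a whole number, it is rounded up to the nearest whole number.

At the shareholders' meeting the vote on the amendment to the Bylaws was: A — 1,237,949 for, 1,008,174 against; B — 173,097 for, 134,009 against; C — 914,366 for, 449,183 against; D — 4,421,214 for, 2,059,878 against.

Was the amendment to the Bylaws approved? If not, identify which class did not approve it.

A: a majority of 2475196 is 1237599; 1,237,599 required, 1,237,949 in favor — approved.
B: a majority of 346329 is 173165; 173,165 required, 173,097 in favor — not approved.
C: 3/5 of 1523942 = 914365.20, rounded up to 914366; 914,366 required, 914,366 in favor — approved.
D: 2/3 of 6629016 = 4419344; 4,419,344 required, 4,421,214 in favor — approved.

Not approved — the B shares did not give the required vote.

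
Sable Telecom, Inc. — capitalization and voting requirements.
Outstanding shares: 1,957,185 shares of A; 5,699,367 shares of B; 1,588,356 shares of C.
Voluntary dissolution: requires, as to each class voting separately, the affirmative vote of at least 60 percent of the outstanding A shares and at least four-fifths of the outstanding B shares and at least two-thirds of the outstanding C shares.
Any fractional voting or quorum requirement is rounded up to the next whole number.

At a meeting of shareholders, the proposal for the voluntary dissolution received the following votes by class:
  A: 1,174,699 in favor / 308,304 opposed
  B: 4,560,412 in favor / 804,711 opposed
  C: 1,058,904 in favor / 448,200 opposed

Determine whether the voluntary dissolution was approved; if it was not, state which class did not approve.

A: 3/5 of 1957185 = 1174311; 1,174,311 required, 1,174,699 in favor — approved.
B: 4/5 of 5699367 = 4559493.60, rounded up to 4559494; 4,559,494 required, 4,560,412 in favor — approved.
C: 2/3 of 1588356 = 1058904; 1,058,904 required, 1,058,904 in favor — approved.

Approved — every class gave the required vote.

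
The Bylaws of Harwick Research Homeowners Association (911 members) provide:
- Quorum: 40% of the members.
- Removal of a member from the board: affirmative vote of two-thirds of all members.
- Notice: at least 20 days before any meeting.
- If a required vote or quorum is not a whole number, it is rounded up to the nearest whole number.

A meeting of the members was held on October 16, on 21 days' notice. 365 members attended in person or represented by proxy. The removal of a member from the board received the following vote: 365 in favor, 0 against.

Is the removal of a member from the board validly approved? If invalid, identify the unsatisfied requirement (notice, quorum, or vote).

Invalid — vote requirement not satisfied.

Notice: 21 days given; 20 required. Satisfied.
Quorum: 40% of 911 = 364.40, rounded up to 365; 365 present. Satisfied.
Vote: requires two-thirds of all members (911); 2/3 of 911 = 607.33, rounded up to 608, so 608 needed; 365 in favor. Not satisfied.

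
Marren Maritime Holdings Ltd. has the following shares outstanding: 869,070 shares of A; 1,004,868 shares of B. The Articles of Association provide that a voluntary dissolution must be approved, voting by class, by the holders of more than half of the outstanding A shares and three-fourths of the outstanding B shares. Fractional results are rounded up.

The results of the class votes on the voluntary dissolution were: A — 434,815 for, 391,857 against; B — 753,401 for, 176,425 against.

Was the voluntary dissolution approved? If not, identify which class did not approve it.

Not approved — the B shares did not give the required vote.

A: a majority of 869070 is 434536; 434,536 required, 434,815 in favor — approved.
B: 3/4 of 1004868 = 753651; 753,651 required, 753,401 in favor — not approved.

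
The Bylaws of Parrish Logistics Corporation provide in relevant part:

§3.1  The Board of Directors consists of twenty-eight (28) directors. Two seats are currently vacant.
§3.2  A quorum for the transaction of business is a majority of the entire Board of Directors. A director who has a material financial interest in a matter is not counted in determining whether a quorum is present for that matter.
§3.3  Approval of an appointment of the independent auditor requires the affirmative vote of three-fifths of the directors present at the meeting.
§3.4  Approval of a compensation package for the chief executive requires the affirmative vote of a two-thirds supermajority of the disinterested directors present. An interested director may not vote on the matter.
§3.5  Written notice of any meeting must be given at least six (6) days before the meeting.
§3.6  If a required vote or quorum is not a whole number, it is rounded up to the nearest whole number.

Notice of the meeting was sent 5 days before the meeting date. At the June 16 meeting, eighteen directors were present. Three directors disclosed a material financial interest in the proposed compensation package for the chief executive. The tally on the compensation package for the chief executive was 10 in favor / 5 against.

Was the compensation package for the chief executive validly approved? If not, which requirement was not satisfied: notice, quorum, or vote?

Invalid — notice requirement not satisfied.

Notice: 5 days given; 6 required (5 < 6). Not satisfied.
Quorum: 18 present, but the 3 interested directors do not count, leaving 15. Quorum is 15. Satisfied.
Vote: the compensation package for the chief executive requires two-thirds of the disinterested directors present (18 − 3 = 15). 2/3 of 15 = 10, so 10 affirmative votes are needed; 10 voted in favor. Satisfied.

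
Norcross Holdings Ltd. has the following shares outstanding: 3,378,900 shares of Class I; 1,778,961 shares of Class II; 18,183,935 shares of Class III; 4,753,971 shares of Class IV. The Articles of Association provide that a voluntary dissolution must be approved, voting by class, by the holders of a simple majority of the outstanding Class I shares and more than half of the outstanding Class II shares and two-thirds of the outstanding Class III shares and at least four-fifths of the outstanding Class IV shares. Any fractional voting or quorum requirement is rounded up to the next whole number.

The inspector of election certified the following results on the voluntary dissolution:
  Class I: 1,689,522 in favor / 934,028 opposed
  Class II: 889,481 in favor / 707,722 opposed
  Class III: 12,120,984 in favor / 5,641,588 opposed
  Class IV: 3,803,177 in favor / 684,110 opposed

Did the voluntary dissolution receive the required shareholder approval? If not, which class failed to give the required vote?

Class I: a majority of 3378900 is 1689451; 1,689,451 required, 1,689,522 in favor — approved.
Class II: a majority of 1778961 is 889481; 889,481 required, 889,481 in favor — approved.
Class III: 2/3 of 18183935 = 12122623.33, rounded up to 12122624; 12,122,624 required, 12,120,984 in favor — not approved.
Class IV: 4/5 of 4753971 = 3803176.80, rounded up to 3803177; 3,803,177 required, 3,803,177 in favor — approved.

Not approved — the Class III shares did not give the required vote.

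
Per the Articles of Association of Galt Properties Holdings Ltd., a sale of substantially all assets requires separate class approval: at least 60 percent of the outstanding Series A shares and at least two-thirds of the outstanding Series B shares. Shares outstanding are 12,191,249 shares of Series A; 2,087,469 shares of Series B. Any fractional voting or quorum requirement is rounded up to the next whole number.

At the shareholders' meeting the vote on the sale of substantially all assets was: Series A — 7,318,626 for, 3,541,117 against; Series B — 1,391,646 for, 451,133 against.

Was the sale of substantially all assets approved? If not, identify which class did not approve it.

Approved — every class gave the required vote.

Series A: 3/5 of 12191249 = 7314749.40, rounded up to 7314750; 7,314,750 required, 7,318,626 in favor — approved.
Series B: 2/3 of 2087469 = 1391646; 1,391,646 required, 1,391,646 in favor — approved.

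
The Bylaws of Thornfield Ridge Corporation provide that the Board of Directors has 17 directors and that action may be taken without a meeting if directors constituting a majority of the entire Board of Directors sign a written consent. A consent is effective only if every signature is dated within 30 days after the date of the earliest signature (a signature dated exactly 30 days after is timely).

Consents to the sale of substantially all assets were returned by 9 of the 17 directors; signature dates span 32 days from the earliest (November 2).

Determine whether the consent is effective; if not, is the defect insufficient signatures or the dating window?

Signatures required: a majority of 17 — a majority of 17 is 9, so 9 needed; 9 signed. Sufficient.
Dating window: the latest signature is 32 days after the earliest; the limit is 30 days. Outside the window.

Not effective — dating-window requirement not satisfied.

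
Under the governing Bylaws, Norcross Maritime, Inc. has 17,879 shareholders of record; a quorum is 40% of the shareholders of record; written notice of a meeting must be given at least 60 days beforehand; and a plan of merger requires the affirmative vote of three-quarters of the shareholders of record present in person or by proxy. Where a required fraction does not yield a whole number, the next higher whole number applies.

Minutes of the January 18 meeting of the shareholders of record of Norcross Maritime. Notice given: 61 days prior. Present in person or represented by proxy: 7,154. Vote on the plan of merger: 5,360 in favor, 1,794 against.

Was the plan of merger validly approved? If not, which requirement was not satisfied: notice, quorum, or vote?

Invalid — vote requirement not satisfied.

Notice: 61 days given; 60 required. Satisfied.
Quorum: 40% of 17,879 = 7,151.60, rounded up to 7,152; 7,154 present. Satisfied.
Vote: requires three-fourths of those present (7,154); 3/4 of 7154 = 5365.50, rounded up to 5366, so 5,366 needed; 5,360 in favor. Not satisfied.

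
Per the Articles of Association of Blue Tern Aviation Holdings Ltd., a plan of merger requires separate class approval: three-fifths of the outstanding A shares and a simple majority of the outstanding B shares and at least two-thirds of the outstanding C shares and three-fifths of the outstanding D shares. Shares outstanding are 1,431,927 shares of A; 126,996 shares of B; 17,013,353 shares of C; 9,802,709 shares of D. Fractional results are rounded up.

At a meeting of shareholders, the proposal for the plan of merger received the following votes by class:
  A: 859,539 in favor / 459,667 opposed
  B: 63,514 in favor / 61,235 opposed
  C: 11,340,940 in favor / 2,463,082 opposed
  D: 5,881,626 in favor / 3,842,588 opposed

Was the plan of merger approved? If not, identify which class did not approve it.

Not approved — the C shares did not give the required vote.

A: 3/5 of 1431927 = 859156.20, rounded up to 859157; 859,157 required, 859,539 in favor — approved.
B: a majority of 126996 is 63499; 63,499 required, 63,514 in favor — approved.
C: 2/3 of 17013353 = 11342235.33, rounded up to 11342236; 11,342,236 required, 11,340,940 in favor — not approved.
D: 3/5 of 9802709 = 5881625.40, rounded up to 5881626; 5,881,626 required, 5,881,626 in favor — approved.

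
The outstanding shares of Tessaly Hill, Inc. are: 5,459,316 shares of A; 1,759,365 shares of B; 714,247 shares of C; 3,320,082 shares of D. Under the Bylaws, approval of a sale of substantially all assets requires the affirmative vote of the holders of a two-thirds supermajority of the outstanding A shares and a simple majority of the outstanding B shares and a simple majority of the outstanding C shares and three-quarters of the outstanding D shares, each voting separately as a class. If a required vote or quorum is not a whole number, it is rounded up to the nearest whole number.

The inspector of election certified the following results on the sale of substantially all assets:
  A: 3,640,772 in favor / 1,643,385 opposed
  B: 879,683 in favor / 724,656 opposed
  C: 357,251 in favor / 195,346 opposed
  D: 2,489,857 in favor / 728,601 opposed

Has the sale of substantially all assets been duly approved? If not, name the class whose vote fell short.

A: 2/3 of 5459316 = 3639544; 3,639,544 required, 3,640,772 in favor — approved.
B: a majority of 1759365 is 879683; 879,683 required, 879,683 in favor — approved.
C: a majority of 714247 is 357124; 357,124 required, 357,251 in favor — approved.
D: 3/4 of 3320082 = 2490061.50, rounded up to 2490062; 2,490,062 required, 2,489,857 in favor — not approved.

Not approved — the D shares did not give the required vote.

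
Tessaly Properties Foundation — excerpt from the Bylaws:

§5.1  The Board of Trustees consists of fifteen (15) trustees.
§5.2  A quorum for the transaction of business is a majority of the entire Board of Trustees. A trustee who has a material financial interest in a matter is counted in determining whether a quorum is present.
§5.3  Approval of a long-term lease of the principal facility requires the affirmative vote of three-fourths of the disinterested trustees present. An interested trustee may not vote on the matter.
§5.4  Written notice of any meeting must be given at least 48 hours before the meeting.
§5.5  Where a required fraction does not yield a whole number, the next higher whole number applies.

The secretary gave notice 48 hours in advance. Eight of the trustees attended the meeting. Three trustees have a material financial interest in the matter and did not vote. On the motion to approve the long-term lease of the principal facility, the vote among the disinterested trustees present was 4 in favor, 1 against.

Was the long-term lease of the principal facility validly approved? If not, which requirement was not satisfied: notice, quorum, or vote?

Notice: 48 hours given; 48 required (48 ≥ 48). Satisfied.
Quorum: 8 present (interested trustees count toward quorum); quorum is 8. Satisfied.
Vote: the long-term lease of the principal facility requires three-fourths of the disinterested trustees present (8 − 3 = 5). 3/4 of 5 = 3.75, rounded up to 4, so 4 affirmative votes are needed; 4 voted in favor. Satisfied.

Valid — all requirements satisfied.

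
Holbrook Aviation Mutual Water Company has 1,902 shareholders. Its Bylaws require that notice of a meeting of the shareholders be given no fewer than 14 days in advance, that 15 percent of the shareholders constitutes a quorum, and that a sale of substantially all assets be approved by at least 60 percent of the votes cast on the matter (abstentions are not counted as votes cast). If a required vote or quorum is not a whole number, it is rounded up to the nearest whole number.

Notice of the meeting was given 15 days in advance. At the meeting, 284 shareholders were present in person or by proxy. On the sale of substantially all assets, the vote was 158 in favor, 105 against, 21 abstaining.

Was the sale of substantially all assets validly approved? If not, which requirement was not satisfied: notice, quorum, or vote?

Notice: 15 days given; 14 required. Satisfied.
Quorum: 15% of 1,902 = 285.30, rounded up to 286; 284 present. Not satisfied.
Vote: requires three-fifths of the votes cast (284 − 21 abstaining = 263); 3/5 of 263 = 157.80, rounded up to 158, so 158 needed; 158 in favor. Satisfied.

Invalid — quorum requirement not satisfied.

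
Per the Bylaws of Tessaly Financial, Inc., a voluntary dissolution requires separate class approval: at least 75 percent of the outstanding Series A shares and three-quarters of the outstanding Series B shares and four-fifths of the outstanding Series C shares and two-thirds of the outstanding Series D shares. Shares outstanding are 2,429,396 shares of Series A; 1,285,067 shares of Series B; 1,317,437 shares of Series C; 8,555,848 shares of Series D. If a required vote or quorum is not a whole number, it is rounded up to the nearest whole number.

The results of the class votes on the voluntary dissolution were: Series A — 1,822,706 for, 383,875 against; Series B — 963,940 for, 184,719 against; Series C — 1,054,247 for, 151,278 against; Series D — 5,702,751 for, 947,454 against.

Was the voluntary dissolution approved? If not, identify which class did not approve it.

Not approved — the Series D shares did not give the required vote.

Series A: 3/4 of 2429396 = 1822047; 1,822,047 required, 1,822,706 in favor — approved.
Series B: 3/4 of 1285067 = 963800.25, rounded up to 963801; 963,801 required, 963,940 in favor — approved.
Series C: 4/5 of 1317437 = 1053949.60, rounded up to 1053950; 1,053,950 required, 1,054,247 in favor — approved.
Series D: 2/3 of 8555848 = 5703898.67, rounded up to 5703899; 5,703,899 required, 5,702,751 in favor — not approved.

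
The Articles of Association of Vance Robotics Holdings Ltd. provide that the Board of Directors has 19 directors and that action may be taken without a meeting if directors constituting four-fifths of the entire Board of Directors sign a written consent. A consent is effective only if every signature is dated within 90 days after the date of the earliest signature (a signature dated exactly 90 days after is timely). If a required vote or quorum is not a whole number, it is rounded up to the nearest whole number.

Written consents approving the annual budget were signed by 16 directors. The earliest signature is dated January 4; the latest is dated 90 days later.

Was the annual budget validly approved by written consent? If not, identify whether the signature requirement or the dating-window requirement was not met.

Signatures required: four-fifths of 19 — 4/5 of 19 = 15.20, rounded up to 16, so 16 needed; 16 signed. Sufficient.
Dating window: the latest signature is 90 days after the earliest; the limit is 90 days. Within the window.

Effective — both the signature and dating-window requirements are satisfied.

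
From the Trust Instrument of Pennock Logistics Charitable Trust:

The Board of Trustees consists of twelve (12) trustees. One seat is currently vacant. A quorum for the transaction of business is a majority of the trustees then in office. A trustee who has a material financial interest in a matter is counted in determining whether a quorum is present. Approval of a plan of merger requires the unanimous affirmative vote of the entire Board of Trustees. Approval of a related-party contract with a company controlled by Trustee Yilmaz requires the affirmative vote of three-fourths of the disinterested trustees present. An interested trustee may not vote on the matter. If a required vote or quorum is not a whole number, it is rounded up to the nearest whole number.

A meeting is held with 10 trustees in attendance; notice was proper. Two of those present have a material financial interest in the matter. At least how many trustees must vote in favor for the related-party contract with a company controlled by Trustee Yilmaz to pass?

6

The related-party contract with a company controlled by Trustee Yilmaz requires three-fourths of the disinterested trustees present (10 − 2 = 8).
3/4 of 8 = 6.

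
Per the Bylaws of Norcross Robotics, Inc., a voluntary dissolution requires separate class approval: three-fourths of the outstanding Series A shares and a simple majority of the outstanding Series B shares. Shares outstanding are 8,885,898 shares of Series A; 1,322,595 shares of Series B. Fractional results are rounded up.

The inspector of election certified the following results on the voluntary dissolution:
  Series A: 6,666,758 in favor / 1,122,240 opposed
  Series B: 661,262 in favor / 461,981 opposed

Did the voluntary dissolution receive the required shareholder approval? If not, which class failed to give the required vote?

Series A: 3/4 of 8885898 = 6664423.50, rounded up to 6664424; 6,664,424 required, 6,666,758 in favor — approved.
Series B: a majority of 1322595 is 661298; 661,298 required, 661,262 in favor — not approved.

Not approved — the Series B shares did not give the required vote.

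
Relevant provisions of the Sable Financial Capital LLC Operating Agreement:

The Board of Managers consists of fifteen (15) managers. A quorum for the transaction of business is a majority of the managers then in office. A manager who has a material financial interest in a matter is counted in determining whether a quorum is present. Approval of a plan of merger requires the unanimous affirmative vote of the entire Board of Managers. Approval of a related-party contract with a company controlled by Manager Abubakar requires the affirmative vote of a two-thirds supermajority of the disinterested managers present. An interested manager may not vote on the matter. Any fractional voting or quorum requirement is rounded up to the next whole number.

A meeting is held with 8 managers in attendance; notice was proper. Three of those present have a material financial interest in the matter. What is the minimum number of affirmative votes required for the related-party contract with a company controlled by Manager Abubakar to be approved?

The related-party contract with a company controlled by Manager Abubakar requires two-thirds of the disinterested managers present (8 − 3 = 5).
2/3 of 5 = 3.33, rounded up to 4.

4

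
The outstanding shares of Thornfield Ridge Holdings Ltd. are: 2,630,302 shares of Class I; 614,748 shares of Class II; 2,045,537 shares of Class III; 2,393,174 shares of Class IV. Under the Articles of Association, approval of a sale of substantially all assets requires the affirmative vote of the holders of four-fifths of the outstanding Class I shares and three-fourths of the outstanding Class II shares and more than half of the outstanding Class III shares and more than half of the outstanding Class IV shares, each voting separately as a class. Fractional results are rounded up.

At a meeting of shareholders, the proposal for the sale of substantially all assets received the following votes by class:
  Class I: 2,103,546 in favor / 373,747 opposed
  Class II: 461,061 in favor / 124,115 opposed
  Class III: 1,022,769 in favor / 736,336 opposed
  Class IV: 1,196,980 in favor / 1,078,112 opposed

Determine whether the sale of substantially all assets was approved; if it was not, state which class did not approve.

Not approved — the Class I shares did not give the required vote.

Class I: 4/5 of 2630302 = 2104241.60, rounded up to 2104242; 2,104,242 required, 2,103,546 in favor — not approved.
Class II: 3/4 of 614748 = 461061; 461,061 required, 461,061 in favor — approved.
Class III: a majority of 2045537 is 1022769; 1,022,769 required, 1,022,769 in favor — approved.
Class IV: a majority of 2393174 is 1196588; 1,196,588 required, 1,196,980 in favor — approved.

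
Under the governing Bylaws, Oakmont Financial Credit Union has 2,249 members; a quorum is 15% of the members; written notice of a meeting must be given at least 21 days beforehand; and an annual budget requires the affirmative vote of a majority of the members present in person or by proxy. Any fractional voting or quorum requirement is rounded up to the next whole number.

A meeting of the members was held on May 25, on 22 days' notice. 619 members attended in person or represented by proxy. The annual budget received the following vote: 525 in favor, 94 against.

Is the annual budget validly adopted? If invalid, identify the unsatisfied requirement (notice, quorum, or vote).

Notice: 22 days given; 21 required. Satisfied.
Quorum: 15% of 2,249 = 337.35, rounded up to 338; 619 present. Satisfied.
Vote: requires a majority of those present (619); a majority of 619 is 310, so 310 needed; 525 in favor. Satisfied.

Valid — all requirements satisfied.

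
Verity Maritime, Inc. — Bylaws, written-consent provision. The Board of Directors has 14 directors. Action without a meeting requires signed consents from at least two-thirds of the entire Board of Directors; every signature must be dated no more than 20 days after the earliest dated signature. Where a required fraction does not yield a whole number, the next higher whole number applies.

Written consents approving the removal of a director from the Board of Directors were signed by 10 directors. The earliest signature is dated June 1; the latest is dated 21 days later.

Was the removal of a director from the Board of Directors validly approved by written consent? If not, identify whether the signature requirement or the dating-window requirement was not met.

Not effective — dating-window requirement not satisfied.

Signatures required: at least two-thirds of 14 — 2/3 of 14 = 9.33, rounded up to 10, so 10 needed; 10 signed. Sufficient.
Dating window: the latest signature is 21 days after the earliest; the limit is 20 days. Outside the window.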